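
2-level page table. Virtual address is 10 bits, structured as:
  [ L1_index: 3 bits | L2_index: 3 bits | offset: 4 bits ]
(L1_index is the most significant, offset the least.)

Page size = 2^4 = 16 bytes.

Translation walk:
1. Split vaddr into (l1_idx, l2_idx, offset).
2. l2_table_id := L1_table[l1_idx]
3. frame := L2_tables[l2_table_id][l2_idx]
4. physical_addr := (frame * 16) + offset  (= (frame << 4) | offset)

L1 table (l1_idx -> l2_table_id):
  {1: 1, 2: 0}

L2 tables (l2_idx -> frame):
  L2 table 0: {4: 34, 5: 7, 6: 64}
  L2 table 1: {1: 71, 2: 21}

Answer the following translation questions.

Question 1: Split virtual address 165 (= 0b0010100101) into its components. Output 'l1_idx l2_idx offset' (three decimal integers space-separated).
Answer: 1 2 5

Derivation:
vaddr = 165 = 0b0010100101
  top 3 bits -> l1_idx = 1
  next 3 bits -> l2_idx = 2
  bottom 4 bits -> offset = 5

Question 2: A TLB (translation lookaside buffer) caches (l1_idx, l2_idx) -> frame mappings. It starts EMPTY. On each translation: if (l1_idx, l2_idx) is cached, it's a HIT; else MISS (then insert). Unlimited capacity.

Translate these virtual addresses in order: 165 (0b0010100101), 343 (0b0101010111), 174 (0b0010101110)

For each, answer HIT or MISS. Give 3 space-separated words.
Answer: MISS MISS HIT

Derivation:
vaddr=165: (1,2) not in TLB -> MISS, insert
vaddr=343: (2,5) not in TLB -> MISS, insert
vaddr=174: (1,2) in TLB -> HIT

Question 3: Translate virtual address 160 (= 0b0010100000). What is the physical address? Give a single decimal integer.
Answer: 336

Derivation:
vaddr = 160 = 0b0010100000
Split: l1_idx=1, l2_idx=2, offset=0
L1[1] = 1
L2[1][2] = 21
paddr = 21 * 16 + 0 = 336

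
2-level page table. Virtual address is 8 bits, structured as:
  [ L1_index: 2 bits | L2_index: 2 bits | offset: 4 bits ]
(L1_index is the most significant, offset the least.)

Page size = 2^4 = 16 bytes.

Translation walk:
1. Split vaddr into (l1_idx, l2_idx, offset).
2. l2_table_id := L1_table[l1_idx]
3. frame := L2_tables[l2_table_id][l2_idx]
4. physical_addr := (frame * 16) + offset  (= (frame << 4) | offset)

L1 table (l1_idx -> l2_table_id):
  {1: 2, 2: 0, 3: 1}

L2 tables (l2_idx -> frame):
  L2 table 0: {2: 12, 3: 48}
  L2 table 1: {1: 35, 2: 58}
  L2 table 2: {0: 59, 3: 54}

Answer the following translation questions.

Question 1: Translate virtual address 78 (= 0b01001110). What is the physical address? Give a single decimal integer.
vaddr = 78 = 0b01001110
Split: l1_idx=1, l2_idx=0, offset=14
L1[1] = 2
L2[2][0] = 59
paddr = 59 * 16 + 14 = 958

Answer: 958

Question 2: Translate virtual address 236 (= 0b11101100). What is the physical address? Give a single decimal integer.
vaddr = 236 = 0b11101100
Split: l1_idx=3, l2_idx=2, offset=12
L1[3] = 1
L2[1][2] = 58
paddr = 58 * 16 + 12 = 940

Answer: 940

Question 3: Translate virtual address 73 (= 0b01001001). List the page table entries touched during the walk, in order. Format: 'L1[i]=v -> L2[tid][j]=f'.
Answer: L1[1]=2 -> L2[2][0]=59

Derivation:
vaddr = 73 = 0b01001001
Split: l1_idx=1, l2_idx=0, offset=9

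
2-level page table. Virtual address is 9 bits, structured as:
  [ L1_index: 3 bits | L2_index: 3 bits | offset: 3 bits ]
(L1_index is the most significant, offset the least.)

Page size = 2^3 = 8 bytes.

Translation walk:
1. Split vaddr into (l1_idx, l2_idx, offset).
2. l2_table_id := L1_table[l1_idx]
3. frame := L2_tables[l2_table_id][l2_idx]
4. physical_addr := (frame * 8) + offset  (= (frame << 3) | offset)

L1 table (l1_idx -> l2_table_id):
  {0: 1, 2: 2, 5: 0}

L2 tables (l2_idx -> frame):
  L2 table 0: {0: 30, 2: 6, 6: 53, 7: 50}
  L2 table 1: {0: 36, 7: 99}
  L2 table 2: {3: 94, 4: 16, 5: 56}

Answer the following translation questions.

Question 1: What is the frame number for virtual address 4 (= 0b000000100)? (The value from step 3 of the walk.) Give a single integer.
vaddr = 4: l1_idx=0, l2_idx=0
L1[0] = 1; L2[1][0] = 36

Answer: 36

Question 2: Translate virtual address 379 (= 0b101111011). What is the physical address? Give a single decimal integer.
vaddr = 379 = 0b101111011
Split: l1_idx=5, l2_idx=7, offset=3
L1[5] = 0
L2[0][7] = 50
paddr = 50 * 8 + 3 = 403

Answer: 403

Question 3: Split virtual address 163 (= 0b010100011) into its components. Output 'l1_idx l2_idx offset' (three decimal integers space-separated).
Answer: 2 4 3

Derivation:
vaddr = 163 = 0b010100011
  top 3 bits -> l1_idx = 2
  next 3 bits -> l2_idx = 4
  bottom 3 bits -> offset = 3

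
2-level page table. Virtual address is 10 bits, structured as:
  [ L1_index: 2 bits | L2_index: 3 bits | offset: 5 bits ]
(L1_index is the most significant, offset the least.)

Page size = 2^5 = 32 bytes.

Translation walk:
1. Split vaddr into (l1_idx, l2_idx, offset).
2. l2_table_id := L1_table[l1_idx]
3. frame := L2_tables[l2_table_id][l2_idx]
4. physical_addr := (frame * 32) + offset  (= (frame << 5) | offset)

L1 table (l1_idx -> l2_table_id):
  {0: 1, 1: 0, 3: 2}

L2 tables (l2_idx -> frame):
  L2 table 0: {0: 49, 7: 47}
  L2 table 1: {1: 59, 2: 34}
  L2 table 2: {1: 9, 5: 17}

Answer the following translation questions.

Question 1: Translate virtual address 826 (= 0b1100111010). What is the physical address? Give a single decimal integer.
Answer: 314

Derivation:
vaddr = 826 = 0b1100111010
Split: l1_idx=3, l2_idx=1, offset=26
L1[3] = 2
L2[2][1] = 9
paddr = 9 * 32 + 26 = 314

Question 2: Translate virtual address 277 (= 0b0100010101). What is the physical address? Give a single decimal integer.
Answer: 1589

Derivation:
vaddr = 277 = 0b0100010101
Split: l1_idx=1, l2_idx=0, offset=21
L1[1] = 0
L2[0][0] = 49
paddr = 49 * 32 + 21 = 1589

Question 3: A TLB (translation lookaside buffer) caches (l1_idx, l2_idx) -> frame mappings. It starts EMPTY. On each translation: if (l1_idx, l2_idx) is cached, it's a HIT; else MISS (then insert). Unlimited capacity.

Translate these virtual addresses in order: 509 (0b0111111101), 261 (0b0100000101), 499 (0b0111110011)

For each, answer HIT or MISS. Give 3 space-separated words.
Answer: MISS MISS HIT

Derivation:
vaddr=509: (1,7) not in TLB -> MISS, insert
vaddr=261: (1,0) not in TLB -> MISS, insert
vaddr=499: (1,7) in TLB -> HIT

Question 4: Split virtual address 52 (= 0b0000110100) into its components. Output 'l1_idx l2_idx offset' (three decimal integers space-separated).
Answer: 0 1 20

Derivation:
vaddr = 52 = 0b0000110100
  top 2 bits -> l1_idx = 0
  next 3 bits -> l2_idx = 1
  bottom 5 bits -> offset = 20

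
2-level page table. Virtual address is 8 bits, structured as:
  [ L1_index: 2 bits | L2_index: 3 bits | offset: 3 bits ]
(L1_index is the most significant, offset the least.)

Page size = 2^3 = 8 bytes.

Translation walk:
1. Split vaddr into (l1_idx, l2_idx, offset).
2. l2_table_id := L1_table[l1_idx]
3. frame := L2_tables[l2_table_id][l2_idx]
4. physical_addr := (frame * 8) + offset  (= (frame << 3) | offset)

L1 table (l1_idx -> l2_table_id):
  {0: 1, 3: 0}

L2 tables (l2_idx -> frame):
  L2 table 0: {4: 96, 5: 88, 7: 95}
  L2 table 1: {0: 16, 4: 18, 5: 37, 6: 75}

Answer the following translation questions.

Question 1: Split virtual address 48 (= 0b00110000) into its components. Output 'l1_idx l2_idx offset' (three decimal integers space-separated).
vaddr = 48 = 0b00110000
  top 2 bits -> l1_idx = 0
  next 3 bits -> l2_idx = 6
  bottom 3 bits -> offset = 0

Answer: 0 6 0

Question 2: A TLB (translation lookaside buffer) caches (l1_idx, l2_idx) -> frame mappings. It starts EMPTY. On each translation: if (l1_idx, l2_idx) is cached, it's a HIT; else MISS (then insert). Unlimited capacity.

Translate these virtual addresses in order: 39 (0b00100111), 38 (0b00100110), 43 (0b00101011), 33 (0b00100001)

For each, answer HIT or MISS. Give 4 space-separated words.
Answer: MISS HIT MISS HIT

Derivation:
vaddr=39: (0,4) not in TLB -> MISS, insert
vaddr=38: (0,4) in TLB -> HIT
vaddr=43: (0,5) not in TLB -> MISS, insert
vaddr=33: (0,4) in TLB -> HIT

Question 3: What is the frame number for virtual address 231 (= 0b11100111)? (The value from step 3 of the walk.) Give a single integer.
vaddr = 231: l1_idx=3, l2_idx=4
L1[3] = 0; L2[0][4] = 96

Answer: 96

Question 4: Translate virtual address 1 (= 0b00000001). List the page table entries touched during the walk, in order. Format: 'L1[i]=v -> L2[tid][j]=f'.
Answer: L1[0]=1 -> L2[1][0]=16

Derivation:
vaddr = 1 = 0b00000001
Split: l1_idx=0, l2_idx=0, offset=1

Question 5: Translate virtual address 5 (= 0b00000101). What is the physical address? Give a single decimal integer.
Answer: 133

Derivation:
vaddr = 5 = 0b00000101
Split: l1_idx=0, l2_idx=0, offset=5
L1[0] = 1
L2[1][0] = 16
paddr = 16 * 8 + 5 = 133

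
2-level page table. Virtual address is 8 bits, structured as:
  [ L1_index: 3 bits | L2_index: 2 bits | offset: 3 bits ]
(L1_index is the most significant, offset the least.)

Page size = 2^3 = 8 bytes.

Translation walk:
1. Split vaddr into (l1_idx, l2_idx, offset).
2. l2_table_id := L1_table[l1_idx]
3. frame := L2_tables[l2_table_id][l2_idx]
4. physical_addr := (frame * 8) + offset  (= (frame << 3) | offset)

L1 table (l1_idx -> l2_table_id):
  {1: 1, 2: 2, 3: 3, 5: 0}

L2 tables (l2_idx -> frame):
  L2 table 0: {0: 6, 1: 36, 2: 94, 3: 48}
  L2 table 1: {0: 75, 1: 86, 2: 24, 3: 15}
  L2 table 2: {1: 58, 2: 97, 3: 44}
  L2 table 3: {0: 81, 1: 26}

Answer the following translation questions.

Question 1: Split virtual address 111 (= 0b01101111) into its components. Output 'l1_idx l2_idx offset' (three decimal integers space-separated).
Answer: 3 1 7

Derivation:
vaddr = 111 = 0b01101111
  top 3 bits -> l1_idx = 3
  next 2 bits -> l2_idx = 1
  bottom 3 bits -> offset = 7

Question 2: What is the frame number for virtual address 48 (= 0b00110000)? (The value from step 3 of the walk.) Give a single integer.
vaddr = 48: l1_idx=1, l2_idx=2
L1[1] = 1; L2[1][2] = 24

Answer: 24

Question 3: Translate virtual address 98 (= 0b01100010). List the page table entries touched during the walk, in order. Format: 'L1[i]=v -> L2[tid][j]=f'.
Answer: L1[3]=3 -> L2[3][0]=81

Derivation:
vaddr = 98 = 0b01100010
Split: l1_idx=3, l2_idx=0, offset=2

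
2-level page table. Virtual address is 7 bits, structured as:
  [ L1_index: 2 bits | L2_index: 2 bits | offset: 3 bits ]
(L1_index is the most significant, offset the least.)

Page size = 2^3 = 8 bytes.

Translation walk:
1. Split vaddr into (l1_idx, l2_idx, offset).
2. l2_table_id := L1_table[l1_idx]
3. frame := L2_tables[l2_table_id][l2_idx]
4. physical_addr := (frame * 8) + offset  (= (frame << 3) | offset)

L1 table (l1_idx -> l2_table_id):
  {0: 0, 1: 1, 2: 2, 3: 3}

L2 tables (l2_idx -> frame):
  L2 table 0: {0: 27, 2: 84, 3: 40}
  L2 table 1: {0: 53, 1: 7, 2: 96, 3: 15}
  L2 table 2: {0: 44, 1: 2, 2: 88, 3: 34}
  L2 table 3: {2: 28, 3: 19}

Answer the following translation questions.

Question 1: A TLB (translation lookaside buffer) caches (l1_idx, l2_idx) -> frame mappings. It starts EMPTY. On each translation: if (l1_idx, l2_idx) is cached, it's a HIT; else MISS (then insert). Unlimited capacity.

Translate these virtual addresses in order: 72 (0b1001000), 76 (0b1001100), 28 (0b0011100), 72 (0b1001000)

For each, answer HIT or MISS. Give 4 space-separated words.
Answer: MISS HIT MISS HIT

Derivation:
vaddr=72: (2,1) not in TLB -> MISS, insert
vaddr=76: (2,1) in TLB -> HIT
vaddr=28: (0,3) not in TLB -> MISS, insert
vaddr=72: (2,1) in TLB -> HIT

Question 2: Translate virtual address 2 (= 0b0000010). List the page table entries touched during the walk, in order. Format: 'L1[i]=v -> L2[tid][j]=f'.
Answer: L1[0]=0 -> L2[0][0]=27

Derivation:
vaddr = 2 = 0b0000010
Split: l1_idx=0, l2_idx=0, offset=2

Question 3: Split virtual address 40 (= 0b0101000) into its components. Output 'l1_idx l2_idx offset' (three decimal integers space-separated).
vaddr = 40 = 0b0101000
  top 2 bits -> l1_idx = 1
  next 2 bits -> l2_idx = 1
  bottom 3 bits -> offset = 0

Answer: 1 1 0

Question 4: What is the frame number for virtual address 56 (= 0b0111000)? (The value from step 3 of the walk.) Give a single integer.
Answer: 15

Derivation:
vaddr = 56: l1_idx=1, l2_idx=3
L1[1] = 1; L2[1][3] = 15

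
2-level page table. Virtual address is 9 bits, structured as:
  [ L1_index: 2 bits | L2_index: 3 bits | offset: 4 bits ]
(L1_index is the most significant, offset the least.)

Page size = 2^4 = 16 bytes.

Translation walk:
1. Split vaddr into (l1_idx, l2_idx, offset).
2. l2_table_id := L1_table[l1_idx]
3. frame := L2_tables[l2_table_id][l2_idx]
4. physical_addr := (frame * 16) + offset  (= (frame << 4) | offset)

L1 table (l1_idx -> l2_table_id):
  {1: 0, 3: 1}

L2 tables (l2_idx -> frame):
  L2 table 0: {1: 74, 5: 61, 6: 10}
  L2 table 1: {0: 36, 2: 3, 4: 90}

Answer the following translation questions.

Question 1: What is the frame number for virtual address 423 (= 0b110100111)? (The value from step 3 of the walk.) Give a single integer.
Answer: 3

Derivation:
vaddr = 423: l1_idx=3, l2_idx=2
L1[3] = 1; L2[1][2] = 3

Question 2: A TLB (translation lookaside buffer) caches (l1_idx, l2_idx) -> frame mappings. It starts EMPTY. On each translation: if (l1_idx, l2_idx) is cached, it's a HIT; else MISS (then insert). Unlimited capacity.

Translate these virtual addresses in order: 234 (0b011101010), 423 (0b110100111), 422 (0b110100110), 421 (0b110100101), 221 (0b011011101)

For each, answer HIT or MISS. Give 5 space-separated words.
Answer: MISS MISS HIT HIT MISS

Derivation:
vaddr=234: (1,6) not in TLB -> MISS, insert
vaddr=423: (3,2) not in TLB -> MISS, insert
vaddr=422: (3,2) in TLB -> HIT
vaddr=421: (3,2) in TLB -> HIT
vaddr=221: (1,5) not in TLB -> MISS, insert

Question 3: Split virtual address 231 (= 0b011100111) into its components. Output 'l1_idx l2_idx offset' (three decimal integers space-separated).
Answer: 1 6 7

Derivation:
vaddr = 231 = 0b011100111
  top 2 bits -> l1_idx = 1
  next 3 bits -> l2_idx = 6
  bottom 4 bits -> offset = 7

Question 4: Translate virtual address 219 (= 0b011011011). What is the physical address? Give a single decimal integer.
vaddr = 219 = 0b011011011
Split: l1_idx=1, l2_idx=5, offset=11
L1[1] = 0
L2[0][5] = 61
paddr = 61 * 16 + 11 = 987

Answer: 987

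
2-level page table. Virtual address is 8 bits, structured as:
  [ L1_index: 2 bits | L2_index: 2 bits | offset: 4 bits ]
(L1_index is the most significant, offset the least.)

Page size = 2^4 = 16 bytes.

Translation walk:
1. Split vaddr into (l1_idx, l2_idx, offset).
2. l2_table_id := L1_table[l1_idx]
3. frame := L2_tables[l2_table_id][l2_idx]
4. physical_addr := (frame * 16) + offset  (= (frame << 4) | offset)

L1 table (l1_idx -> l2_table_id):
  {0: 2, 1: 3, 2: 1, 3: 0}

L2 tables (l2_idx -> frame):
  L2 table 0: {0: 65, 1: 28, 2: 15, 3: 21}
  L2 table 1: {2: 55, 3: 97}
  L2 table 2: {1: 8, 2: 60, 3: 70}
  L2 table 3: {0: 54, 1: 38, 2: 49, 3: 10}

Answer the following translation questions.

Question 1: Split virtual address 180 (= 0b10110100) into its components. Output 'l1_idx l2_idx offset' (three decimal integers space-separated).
Answer: 2 3 4

Derivation:
vaddr = 180 = 0b10110100
  top 2 bits -> l1_idx = 2
  next 2 bits -> l2_idx = 3
  bottom 4 bits -> offset = 4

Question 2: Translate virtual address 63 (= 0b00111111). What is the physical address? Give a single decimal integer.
vaddr = 63 = 0b00111111
Split: l1_idx=0, l2_idx=3, offset=15
L1[0] = 2
L2[2][3] = 70
paddr = 70 * 16 + 15 = 1135

Answer: 1135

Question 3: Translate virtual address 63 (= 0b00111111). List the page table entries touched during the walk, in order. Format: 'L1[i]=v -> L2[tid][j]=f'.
vaddr = 63 = 0b00111111
Split: l1_idx=0, l2_idx=3, offset=15

Answer: L1[0]=2 -> L2[2][3]=70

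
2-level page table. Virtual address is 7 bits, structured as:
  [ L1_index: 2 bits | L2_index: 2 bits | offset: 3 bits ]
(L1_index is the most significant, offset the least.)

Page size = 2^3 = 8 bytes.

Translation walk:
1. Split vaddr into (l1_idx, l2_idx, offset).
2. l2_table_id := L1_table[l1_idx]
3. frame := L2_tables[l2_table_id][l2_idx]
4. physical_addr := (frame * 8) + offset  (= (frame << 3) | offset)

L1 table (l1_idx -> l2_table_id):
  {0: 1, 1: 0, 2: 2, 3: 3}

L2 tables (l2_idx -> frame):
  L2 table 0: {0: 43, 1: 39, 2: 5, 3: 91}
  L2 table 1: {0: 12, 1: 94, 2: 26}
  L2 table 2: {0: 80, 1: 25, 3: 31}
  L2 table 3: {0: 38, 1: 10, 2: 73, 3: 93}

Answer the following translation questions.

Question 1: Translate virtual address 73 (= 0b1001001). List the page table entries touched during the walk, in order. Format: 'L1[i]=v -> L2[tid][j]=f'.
vaddr = 73 = 0b1001001
Split: l1_idx=2, l2_idx=1, offset=1

Answer: L1[2]=2 -> L2[2][1]=25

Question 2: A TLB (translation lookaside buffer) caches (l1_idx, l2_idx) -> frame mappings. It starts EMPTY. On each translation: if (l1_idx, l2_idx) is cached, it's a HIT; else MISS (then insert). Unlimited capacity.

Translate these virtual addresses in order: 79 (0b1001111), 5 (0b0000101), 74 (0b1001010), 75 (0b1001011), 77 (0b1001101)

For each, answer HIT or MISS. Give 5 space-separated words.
Answer: MISS MISS HIT HIT HIT

Derivation:
vaddr=79: (2,1) not in TLB -> MISS, insert
vaddr=5: (0,0) not in TLB -> MISS, insert
vaddr=74: (2,1) in TLB -> HIT
vaddr=75: (2,1) in TLB -> HIT
vaddr=77: (2,1) in TLB -> HIT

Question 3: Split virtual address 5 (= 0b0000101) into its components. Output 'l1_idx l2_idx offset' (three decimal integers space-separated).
vaddr = 5 = 0b0000101
  top 2 bits -> l1_idx = 0
  next 2 bits -> l2_idx = 0
  bottom 3 bits -> offset = 5

Answer: 0 0 5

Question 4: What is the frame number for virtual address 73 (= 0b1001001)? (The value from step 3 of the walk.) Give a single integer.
vaddr = 73: l1_idx=2, l2_idx=1
L1[2] = 2; L2[2][1] = 25

Answer: 25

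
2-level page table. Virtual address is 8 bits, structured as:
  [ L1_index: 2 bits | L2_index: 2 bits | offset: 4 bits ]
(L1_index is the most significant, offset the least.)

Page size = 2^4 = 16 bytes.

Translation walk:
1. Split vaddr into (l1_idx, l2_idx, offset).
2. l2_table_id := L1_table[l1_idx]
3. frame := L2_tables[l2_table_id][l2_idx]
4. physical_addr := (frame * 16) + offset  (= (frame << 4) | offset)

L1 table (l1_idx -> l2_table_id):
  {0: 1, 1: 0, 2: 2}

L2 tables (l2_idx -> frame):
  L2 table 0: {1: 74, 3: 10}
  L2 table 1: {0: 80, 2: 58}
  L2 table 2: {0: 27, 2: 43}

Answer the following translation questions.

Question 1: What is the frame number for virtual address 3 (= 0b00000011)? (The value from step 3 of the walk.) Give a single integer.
vaddr = 3: l1_idx=0, l2_idx=0
L1[0] = 1; L2[1][0] = 80

Answer: 80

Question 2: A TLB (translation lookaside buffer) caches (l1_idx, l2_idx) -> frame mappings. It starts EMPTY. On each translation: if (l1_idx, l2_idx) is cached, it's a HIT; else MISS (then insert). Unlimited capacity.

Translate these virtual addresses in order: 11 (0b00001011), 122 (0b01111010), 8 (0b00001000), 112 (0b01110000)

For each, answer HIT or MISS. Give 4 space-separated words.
Answer: MISS MISS HIT HIT

Derivation:
vaddr=11: (0,0) not in TLB -> MISS, insert
vaddr=122: (1,3) not in TLB -> MISS, insert
vaddr=8: (0,0) in TLB -> HIT
vaddr=112: (1,3) in TLB -> HIT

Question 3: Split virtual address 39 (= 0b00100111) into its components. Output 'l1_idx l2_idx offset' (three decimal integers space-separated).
vaddr = 39 = 0b00100111
  top 2 bits -> l1_idx = 0
  next 2 bits -> l2_idx = 2
  bottom 4 bits -> offset = 7

Answer: 0 2 7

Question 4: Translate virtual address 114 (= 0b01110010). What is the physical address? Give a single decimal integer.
vaddr = 114 = 0b01110010
Split: l1_idx=1, l2_idx=3, offset=2
L1[1] = 0
L2[0][3] = 10
paddr = 10 * 16 + 2 = 162

Answer: 162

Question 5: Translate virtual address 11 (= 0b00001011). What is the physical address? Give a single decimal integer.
vaddr = 11 = 0b00001011
Split: l1_idx=0, l2_idx=0, offset=11
L1[0] = 1
L2[1][0] = 80
paddr = 80 * 16 + 11 = 1291

Answer: 1291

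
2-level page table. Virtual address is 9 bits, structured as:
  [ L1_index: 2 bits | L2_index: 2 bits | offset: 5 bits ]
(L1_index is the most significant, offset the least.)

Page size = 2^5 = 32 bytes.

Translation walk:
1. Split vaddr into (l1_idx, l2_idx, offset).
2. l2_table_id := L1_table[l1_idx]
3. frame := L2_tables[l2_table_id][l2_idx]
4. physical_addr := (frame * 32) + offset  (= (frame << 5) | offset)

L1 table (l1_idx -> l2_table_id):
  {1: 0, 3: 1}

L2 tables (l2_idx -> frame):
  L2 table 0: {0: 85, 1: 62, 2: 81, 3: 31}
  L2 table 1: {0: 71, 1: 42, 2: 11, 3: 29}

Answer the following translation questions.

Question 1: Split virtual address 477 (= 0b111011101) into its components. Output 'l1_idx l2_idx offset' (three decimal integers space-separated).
vaddr = 477 = 0b111011101
  top 2 bits -> l1_idx = 3
  next 2 bits -> l2_idx = 2
  bottom 5 bits -> offset = 29

Answer: 3 2 29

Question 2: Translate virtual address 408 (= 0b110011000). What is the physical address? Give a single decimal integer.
Answer: 2296

Derivation:
vaddr = 408 = 0b110011000
Split: l1_idx=3, l2_idx=0, offset=24
L1[3] = 1
L2[1][0] = 71
paddr = 71 * 32 + 24 = 2296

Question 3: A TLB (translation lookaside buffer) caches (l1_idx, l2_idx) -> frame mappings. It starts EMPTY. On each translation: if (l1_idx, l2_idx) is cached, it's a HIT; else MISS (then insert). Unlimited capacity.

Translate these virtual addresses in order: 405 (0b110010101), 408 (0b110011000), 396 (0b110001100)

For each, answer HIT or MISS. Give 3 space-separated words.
Answer: MISS HIT HIT

Derivation:
vaddr=405: (3,0) not in TLB -> MISS, insert
vaddr=408: (3,0) in TLB -> HIT
vaddr=396: (3,0) in TLB -> HIT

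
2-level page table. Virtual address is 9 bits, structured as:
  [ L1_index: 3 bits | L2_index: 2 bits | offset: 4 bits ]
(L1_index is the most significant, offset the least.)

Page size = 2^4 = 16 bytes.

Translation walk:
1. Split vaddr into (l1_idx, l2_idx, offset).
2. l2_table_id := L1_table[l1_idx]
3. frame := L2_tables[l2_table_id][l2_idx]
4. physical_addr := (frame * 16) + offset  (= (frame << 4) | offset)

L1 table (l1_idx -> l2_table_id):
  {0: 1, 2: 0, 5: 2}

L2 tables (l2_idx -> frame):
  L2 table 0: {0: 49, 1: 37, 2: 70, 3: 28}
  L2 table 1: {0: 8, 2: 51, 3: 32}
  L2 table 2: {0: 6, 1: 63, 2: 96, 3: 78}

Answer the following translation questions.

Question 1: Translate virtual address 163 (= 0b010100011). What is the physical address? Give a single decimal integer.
vaddr = 163 = 0b010100011
Split: l1_idx=2, l2_idx=2, offset=3
L1[2] = 0
L2[0][2] = 70
paddr = 70 * 16 + 3 = 1123

Answer: 1123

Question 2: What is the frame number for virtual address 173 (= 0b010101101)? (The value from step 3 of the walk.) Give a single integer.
vaddr = 173: l1_idx=2, l2_idx=2
L1[2] = 0; L2[0][2] = 70

Answer: 70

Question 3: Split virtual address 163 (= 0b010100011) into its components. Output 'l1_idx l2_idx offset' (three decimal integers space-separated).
Answer: 2 2 3

Derivation:
vaddr = 163 = 0b010100011
  top 3 bits -> l1_idx = 2
  next 2 bits -> l2_idx = 2
  bottom 4 bits -> offset = 3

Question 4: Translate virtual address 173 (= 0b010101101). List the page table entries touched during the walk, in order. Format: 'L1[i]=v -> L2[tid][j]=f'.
Answer: L1[2]=0 -> L2[0][2]=70

Derivation:
vaddr = 173 = 0b010101101
Split: l1_idx=2, l2_idx=2, offset=13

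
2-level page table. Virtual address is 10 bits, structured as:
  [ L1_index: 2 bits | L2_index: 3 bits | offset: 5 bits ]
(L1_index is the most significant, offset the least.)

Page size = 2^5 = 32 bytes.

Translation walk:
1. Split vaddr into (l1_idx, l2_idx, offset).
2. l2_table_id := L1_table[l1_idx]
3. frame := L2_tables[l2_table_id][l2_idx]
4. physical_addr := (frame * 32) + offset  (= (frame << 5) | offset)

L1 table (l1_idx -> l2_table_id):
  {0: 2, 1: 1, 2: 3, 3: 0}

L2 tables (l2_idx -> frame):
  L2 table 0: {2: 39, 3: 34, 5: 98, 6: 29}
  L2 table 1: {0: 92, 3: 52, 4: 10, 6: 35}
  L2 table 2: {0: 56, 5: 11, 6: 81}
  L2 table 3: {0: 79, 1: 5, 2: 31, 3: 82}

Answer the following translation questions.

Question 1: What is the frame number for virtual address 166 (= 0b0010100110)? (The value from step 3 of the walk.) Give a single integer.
Answer: 11

Derivation:
vaddr = 166: l1_idx=0, l2_idx=5
L1[0] = 2; L2[2][5] = 11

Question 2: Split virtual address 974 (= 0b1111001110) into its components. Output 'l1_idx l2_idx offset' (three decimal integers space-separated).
Answer: 3 6 14

Derivation:
vaddr = 974 = 0b1111001110
  top 2 bits -> l1_idx = 3
  next 3 bits -> l2_idx = 6
  bottom 5 bits -> offset = 14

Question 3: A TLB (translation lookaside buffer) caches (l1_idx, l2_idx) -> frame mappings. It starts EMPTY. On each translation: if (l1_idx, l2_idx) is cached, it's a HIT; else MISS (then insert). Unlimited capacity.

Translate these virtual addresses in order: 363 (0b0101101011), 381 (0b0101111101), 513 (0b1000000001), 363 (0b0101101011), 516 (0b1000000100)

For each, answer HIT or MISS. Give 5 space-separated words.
Answer: MISS HIT MISS HIT HIT

Derivation:
vaddr=363: (1,3) not in TLB -> MISS, insert
vaddr=381: (1,3) in TLB -> HIT
vaddr=513: (2,0) not in TLB -> MISS, insert
vaddr=363: (1,3) in TLB -> HIT
vaddr=516: (2,0) in TLB -> HIT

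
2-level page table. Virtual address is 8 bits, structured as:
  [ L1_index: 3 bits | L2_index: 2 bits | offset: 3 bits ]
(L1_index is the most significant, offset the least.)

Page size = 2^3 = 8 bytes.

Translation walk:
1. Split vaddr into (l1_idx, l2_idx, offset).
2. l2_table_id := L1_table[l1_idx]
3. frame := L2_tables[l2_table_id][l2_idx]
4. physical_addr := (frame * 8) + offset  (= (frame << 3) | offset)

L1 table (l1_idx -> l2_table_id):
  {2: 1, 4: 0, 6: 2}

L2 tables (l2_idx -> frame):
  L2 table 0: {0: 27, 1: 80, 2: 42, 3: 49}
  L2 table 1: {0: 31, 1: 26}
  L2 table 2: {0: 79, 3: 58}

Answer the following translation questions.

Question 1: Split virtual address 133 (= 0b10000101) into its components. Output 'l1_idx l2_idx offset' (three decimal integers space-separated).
vaddr = 133 = 0b10000101
  top 3 bits -> l1_idx = 4
  next 2 bits -> l2_idx = 0
  bottom 3 bits -> offset = 5

Answer: 4 0 5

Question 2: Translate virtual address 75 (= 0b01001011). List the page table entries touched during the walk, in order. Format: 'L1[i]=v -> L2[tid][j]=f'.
vaddr = 75 = 0b01001011
Split: l1_idx=2, l2_idx=1, offset=3

Answer: L1[2]=1 -> L2[1][1]=26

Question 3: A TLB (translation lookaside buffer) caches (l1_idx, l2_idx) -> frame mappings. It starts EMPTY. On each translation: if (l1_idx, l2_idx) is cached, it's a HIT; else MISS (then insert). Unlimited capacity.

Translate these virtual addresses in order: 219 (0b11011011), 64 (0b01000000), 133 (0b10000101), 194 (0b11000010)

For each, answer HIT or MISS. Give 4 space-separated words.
vaddr=219: (6,3) not in TLB -> MISS, insert
vaddr=64: (2,0) not in TLB -> MISS, insert
vaddr=133: (4,0) not in TLB -> MISS, insert
vaddr=194: (6,0) not in TLB -> MISS, insert

Answer: MISS MISS MISS MISS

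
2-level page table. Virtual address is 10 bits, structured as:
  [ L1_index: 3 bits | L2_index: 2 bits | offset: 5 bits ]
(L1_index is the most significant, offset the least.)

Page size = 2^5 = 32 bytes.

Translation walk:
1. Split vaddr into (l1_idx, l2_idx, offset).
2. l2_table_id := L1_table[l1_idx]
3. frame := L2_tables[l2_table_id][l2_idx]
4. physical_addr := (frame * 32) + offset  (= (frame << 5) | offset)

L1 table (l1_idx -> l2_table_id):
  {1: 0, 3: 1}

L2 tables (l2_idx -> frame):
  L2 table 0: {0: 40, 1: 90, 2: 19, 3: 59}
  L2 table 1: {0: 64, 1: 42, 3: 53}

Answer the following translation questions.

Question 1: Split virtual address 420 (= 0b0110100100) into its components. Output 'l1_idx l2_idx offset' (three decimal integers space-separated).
Answer: 3 1 4

Derivation:
vaddr = 420 = 0b0110100100
  top 3 bits -> l1_idx = 3
  next 2 bits -> l2_idx = 1
  bottom 5 bits -> offset = 4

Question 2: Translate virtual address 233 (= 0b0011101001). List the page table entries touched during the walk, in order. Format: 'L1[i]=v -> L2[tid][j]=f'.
vaddr = 233 = 0b0011101001
Split: l1_idx=1, l2_idx=3, offset=9

Answer: L1[1]=0 -> L2[0][3]=59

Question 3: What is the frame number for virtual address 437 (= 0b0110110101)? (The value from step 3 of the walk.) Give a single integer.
vaddr = 437: l1_idx=3, l2_idx=1
L1[3] = 1; L2[1][1] = 42

Answer: 42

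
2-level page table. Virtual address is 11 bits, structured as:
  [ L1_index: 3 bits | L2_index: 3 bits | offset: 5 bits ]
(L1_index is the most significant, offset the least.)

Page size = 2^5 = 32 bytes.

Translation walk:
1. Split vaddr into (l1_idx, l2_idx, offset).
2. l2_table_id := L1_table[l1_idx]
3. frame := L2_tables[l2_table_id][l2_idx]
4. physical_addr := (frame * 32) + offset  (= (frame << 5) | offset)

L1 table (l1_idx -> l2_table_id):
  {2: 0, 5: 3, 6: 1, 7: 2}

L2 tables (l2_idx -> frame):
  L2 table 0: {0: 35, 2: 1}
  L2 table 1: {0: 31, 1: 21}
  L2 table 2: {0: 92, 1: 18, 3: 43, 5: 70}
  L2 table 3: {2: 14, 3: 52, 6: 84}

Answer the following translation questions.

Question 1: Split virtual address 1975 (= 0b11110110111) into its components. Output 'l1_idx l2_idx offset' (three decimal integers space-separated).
Answer: 7 5 23

Derivation:
vaddr = 1975 = 0b11110110111
  top 3 bits -> l1_idx = 7
  next 3 bits -> l2_idx = 5
  bottom 5 bits -> offset = 23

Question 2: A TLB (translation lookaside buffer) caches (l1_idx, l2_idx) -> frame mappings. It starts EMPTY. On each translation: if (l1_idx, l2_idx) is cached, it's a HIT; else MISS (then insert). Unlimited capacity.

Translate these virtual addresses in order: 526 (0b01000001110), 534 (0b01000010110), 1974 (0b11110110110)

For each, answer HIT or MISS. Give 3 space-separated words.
Answer: MISS HIT MISS

Derivation:
vaddr=526: (2,0) not in TLB -> MISS, insert
vaddr=534: (2,0) in TLB -> HIT
vaddr=1974: (7,5) not in TLB -> MISS, insert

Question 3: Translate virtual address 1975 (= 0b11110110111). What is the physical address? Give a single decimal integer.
vaddr = 1975 = 0b11110110111
Split: l1_idx=7, l2_idx=5, offset=23
L1[7] = 2
L2[2][5] = 70
paddr = 70 * 32 + 23 = 2263

Answer: 2263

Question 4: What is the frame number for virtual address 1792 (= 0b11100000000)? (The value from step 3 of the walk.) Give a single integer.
vaddr = 1792: l1_idx=7, l2_idx=0
L1[7] = 2; L2[2][0] = 92

Answer: 92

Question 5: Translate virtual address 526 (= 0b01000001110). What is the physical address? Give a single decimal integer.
Answer: 1134

Derivation:
vaddr = 526 = 0b01000001110
Split: l1_idx=2, l2_idx=0, offset=14
L1[2] = 0
L2[0][0] = 35
paddr = 35 * 32 + 14 = 1134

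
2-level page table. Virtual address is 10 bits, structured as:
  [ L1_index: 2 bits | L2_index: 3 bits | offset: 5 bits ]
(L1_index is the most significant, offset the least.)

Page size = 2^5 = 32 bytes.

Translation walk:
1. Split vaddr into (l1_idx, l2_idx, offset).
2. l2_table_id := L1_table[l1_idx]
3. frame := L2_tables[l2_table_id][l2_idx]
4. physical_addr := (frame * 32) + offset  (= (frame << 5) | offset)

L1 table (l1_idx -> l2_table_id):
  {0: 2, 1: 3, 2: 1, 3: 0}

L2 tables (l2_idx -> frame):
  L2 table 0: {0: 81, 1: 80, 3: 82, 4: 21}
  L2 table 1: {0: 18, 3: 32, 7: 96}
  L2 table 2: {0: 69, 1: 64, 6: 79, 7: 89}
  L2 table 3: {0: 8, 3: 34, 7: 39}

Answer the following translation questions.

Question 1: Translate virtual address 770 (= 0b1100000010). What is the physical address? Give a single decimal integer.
Answer: 2594

Derivation:
vaddr = 770 = 0b1100000010
Split: l1_idx=3, l2_idx=0, offset=2
L1[3] = 0
L2[0][0] = 81
paddr = 81 * 32 + 2 = 2594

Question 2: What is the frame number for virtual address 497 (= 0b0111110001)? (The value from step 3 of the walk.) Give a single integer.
Answer: 39

Derivation:
vaddr = 497: l1_idx=1, l2_idx=7
L1[1] = 3; L2[3][7] = 39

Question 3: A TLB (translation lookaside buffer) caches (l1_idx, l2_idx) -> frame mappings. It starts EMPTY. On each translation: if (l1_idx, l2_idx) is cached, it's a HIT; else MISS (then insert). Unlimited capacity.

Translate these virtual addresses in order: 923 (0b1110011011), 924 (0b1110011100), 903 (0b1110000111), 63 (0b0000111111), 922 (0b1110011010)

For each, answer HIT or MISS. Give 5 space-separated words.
vaddr=923: (3,4) not in TLB -> MISS, insert
vaddr=924: (3,4) in TLB -> HIT
vaddr=903: (3,4) in TLB -> HIT
vaddr=63: (0,1) not in TLB -> MISS, insert
vaddr=922: (3,4) in TLB -> HIT

Answer: MISS HIT HIT MISS HIT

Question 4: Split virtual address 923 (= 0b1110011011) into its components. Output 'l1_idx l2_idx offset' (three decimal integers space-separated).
vaddr = 923 = 0b1110011011
  top 2 bits -> l1_idx = 3
  next 3 bits -> l2_idx = 4
  bottom 5 bits -> offset = 27

Answer: 3 4 27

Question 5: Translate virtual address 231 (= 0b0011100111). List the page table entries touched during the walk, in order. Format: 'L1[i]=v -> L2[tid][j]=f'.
vaddr = 231 = 0b0011100111
Split: l1_idx=0, l2_idx=7, offset=7

Answer: L1[0]=2 -> L2[2][7]=89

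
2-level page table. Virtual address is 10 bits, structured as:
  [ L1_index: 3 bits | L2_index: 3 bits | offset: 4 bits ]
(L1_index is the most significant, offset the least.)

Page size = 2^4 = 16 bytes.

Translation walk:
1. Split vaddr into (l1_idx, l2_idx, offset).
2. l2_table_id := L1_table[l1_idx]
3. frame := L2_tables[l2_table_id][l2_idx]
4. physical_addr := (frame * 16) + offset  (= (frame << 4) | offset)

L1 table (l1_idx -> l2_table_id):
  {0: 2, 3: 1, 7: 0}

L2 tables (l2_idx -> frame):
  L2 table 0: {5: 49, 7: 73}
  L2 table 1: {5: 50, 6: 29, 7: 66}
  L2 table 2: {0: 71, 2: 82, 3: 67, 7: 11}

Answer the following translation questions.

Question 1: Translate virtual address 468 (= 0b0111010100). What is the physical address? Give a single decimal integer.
vaddr = 468 = 0b0111010100
Split: l1_idx=3, l2_idx=5, offset=4
L1[3] = 1
L2[1][5] = 50
paddr = 50 * 16 + 4 = 804

Answer: 804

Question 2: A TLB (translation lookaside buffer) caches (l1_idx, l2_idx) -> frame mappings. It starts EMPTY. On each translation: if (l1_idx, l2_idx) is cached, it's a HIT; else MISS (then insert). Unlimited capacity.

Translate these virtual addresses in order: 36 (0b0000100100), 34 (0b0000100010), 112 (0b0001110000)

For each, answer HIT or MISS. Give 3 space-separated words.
vaddr=36: (0,2) not in TLB -> MISS, insert
vaddr=34: (0,2) in TLB -> HIT
vaddr=112: (0,7) not in TLB -> MISS, insert

Answer: MISS HIT MISS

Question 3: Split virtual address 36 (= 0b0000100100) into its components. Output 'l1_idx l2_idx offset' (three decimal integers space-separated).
vaddr = 36 = 0b0000100100
  top 3 bits -> l1_idx = 0
  next 3 bits -> l2_idx = 2
  bottom 4 bits -> offset = 4

Answer: 0 2 4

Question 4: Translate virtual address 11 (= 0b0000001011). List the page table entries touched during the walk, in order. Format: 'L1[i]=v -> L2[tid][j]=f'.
Answer: L1[0]=2 -> L2[2][0]=71

Derivation:
vaddr = 11 = 0b0000001011
Split: l1_idx=0, l2_idx=0, offset=11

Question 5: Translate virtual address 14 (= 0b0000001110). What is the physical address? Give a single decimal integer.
Answer: 1150

Derivation:
vaddr = 14 = 0b0000001110
Split: l1_idx=0, l2_idx=0, offset=14
L1[0] = 2
L2[2][0] = 71
paddr = 71 * 16 + 14 = 1150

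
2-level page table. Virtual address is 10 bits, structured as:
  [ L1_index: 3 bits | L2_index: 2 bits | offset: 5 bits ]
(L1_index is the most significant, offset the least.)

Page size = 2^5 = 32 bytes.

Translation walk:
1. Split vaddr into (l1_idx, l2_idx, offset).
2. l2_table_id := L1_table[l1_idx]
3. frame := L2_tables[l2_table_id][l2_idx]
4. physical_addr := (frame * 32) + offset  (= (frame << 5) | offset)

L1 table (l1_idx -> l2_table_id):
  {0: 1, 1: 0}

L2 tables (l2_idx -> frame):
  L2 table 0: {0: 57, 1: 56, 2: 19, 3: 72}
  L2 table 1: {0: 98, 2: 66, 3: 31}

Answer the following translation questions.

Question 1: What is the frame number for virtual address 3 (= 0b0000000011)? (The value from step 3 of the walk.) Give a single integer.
vaddr = 3: l1_idx=0, l2_idx=0
L1[0] = 1; L2[1][0] = 98

Answer: 98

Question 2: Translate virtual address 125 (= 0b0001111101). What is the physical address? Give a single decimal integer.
Answer: 1021

Derivation:
vaddr = 125 = 0b0001111101
Split: l1_idx=0, l2_idx=3, offset=29
L1[0] = 1
L2[1][3] = 31
paddr = 31 * 32 + 29 = 1021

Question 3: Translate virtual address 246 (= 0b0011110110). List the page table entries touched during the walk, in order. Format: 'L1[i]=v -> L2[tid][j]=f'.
Answer: L1[1]=0 -> L2[0][3]=72

Derivation:
vaddr = 246 = 0b0011110110
Split: l1_idx=1, l2_idx=3, offset=22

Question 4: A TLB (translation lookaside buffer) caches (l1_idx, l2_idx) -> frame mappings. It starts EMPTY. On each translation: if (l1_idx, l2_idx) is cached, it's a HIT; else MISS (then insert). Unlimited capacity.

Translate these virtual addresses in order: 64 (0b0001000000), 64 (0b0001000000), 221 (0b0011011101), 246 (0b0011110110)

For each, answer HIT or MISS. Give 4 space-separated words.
Answer: MISS HIT MISS MISS

Derivation:
vaddr=64: (0,2) not in TLB -> MISS, insert
vaddr=64: (0,2) in TLB -> HIT
vaddr=221: (1,2) not in TLB -> MISS, insert
vaddr=246: (1,3) not in TLB -> MISS, insert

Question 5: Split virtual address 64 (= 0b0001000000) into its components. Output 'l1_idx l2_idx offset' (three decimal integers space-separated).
vaddr = 64 = 0b0001000000
  top 3 bits -> l1_idx = 0
  next 2 bits -> l2_idx = 2
  bottom 5 bits -> offset = 0

Answer: 0 2 0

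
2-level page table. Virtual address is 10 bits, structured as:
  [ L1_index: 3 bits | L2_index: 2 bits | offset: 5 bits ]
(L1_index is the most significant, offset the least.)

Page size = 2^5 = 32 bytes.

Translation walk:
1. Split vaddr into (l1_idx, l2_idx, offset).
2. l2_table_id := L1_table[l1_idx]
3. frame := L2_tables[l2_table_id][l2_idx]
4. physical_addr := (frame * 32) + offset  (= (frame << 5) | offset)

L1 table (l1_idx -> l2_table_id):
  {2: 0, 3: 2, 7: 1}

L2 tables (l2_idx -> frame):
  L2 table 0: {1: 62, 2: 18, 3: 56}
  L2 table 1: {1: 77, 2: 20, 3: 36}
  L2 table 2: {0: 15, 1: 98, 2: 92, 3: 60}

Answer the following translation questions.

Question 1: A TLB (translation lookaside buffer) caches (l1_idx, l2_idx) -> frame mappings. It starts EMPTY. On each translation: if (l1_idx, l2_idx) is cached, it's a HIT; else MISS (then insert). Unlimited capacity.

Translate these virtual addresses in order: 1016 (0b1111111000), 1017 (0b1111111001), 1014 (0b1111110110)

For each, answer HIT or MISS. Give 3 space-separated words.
Answer: MISS HIT HIT

Derivation:
vaddr=1016: (7,3) not in TLB -> MISS, insert
vaddr=1017: (7,3) in TLB -> HIT
vaddr=1014: (7,3) in TLB -> HIT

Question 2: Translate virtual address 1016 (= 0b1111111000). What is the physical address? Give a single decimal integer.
Answer: 1176

Derivation:
vaddr = 1016 = 0b1111111000
Split: l1_idx=7, l2_idx=3, offset=24
L1[7] = 1
L2[1][3] = 36
paddr = 36 * 32 + 24 = 1176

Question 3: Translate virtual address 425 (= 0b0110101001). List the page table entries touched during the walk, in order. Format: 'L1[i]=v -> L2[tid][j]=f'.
vaddr = 425 = 0b0110101001
Split: l1_idx=3, l2_idx=1, offset=9

Answer: L1[3]=2 -> L2[2][1]=98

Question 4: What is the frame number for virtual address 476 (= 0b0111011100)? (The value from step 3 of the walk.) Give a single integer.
Answer: 92

Derivation:
vaddr = 476: l1_idx=3, l2_idx=2
L1[3] = 2; L2[2][2] = 92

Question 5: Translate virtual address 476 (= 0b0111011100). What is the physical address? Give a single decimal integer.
vaddr = 476 = 0b0111011100
Split: l1_idx=3, l2_idx=2, offset=28
L1[3] = 2
L2[2][2] = 92
paddr = 92 * 32 + 28 = 2972

Answer: 2972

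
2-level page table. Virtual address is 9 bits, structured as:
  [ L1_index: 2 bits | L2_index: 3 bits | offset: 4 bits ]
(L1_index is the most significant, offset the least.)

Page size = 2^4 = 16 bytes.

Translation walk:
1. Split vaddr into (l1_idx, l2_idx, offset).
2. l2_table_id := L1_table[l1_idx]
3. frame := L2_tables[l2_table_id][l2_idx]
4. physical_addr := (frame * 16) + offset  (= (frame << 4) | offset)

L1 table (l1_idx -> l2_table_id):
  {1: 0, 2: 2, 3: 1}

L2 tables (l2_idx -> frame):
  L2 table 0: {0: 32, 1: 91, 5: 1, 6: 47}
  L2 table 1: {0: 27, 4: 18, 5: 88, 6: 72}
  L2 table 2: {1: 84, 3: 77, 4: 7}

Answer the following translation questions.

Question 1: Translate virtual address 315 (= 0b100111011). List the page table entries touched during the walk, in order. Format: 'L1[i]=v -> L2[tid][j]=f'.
Answer: L1[2]=2 -> L2[2][3]=77

Derivation:
vaddr = 315 = 0b100111011
Split: l1_idx=2, l2_idx=3, offset=11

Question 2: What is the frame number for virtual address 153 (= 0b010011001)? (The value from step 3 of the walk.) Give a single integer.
vaddr = 153: l1_idx=1, l2_idx=1
L1[1] = 0; L2[0][1] = 91

Answer: 91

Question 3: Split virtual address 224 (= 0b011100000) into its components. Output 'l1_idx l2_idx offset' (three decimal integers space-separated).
vaddr = 224 = 0b011100000
  top 2 bits -> l1_idx = 1
  next 3 bits -> l2_idx = 6
  bottom 4 bits -> offset = 0

Answer: 1 6 0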